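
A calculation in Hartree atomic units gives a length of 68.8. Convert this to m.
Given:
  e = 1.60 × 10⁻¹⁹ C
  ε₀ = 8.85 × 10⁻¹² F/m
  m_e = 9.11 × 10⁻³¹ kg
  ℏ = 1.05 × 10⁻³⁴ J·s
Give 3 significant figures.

3.62 × 10⁻⁹ m

One Bohr radius: a₀ = 4πε₀ℏ²/(m_e e²) = 5.26 × 10⁻¹¹ m.
68.8 × 5.26 × 10⁻¹¹ m = 3.62 × 10⁻⁹ m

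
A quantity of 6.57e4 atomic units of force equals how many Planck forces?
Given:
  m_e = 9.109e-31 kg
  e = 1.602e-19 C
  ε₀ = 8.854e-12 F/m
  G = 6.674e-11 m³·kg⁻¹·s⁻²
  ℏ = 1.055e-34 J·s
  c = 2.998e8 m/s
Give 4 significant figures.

4.462e-47

atomic unit of force: F_au = E_h/a₀ = m_e²e⁶/((4πε₀)³ℏ⁴) = 8.220e-8 N
Planck force: F_P = c⁴/G = 1.210e44 N
6.57e4 × 8.220e-8 / 1.210e44 = 4.462e-47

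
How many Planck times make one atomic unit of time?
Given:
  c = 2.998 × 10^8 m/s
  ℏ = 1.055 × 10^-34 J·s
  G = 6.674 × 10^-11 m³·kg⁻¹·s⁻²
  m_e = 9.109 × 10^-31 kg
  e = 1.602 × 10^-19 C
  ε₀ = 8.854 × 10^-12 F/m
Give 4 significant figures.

4.494 × 10^26

atomic unit of time: τ_au = (4πε₀)²ℏ³/(m_e e⁴) = 2.423 × 10^-17 s
Planck time: t_P = √(ℏG/c⁵) = 5.392 × 10^-44 s
ratio = 2.423 × 10^-17 / 5.392 × 10^-44 = 4.494 × 10^26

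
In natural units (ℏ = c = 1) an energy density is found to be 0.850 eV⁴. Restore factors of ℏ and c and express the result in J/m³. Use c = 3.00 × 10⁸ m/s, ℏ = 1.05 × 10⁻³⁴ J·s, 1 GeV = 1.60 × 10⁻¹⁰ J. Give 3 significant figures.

17.8 J/m³

[E]/[L]³ = [E]⁴/(ℏc)³; restore (ℏc)⁻³.
1 GeV⁴ → 1/(ℏc)³ × (1 GeV in J)⁴ = 2.10 × 10³⁷ J/m³.
Convert the energy scale: 0.850 eV⁴ = 8.50 × 10⁻³⁷ GeV⁴.
Result: 8.50 × 10⁻³⁷ × 2.10 × 10³⁷ = 17.8 J/m³.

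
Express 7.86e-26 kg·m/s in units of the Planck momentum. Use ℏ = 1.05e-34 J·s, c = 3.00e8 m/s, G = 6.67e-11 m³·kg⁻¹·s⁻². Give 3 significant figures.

Planck momentum: p_P = √(ℏc³/G) = 6.52 kg·m/s.
7.86e-26 / 6.52 = 1.21e-26

1.21e-26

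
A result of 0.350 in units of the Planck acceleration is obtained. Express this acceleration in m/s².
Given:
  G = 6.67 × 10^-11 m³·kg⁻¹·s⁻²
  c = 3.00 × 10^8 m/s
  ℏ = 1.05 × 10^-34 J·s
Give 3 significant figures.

One Planck acceleration: a_P = √(c⁷/(ℏG)) = 5.59 × 10^51 m/s².
0.350 × 5.59 × 10^51 m/s² = 1.96 × 10^51 m/s²

1.96 × 10^51 m/s²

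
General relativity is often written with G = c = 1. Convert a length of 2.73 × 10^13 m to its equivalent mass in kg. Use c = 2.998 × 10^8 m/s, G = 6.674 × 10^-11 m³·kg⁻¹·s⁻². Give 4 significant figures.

3.677 × 10^40 kg

Length → mass via c²/G.
2.73 × 10^13 m × (c²/G) = 3.677 × 10^40 kg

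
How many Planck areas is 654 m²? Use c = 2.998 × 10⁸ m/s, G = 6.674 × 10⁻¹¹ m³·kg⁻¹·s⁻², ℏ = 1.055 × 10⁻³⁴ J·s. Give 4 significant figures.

2.503 × 10⁷²

Planck area: A_P = ℏG/c³ = 2.613 × 10⁻⁷⁰ m².
654 / 2.613 × 10⁻⁷⁰ = 2.503 × 10⁷²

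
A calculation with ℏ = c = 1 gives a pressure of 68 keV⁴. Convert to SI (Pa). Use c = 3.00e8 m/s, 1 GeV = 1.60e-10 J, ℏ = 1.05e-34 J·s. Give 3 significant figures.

1.43e15 Pa

Pressure is [E]/[L]³ = [E]⁴/(ℏc)³.
1 GeV⁴ → 1/(ℏc)³ × (1 GeV in J)⁴ = 2.10e37 Pa.
Convert the energy scale: 68 keV⁴ = 6.80e-23 GeV⁴.
Result: 6.80e-23 × 2.10e37 = 1.43e15 Pa.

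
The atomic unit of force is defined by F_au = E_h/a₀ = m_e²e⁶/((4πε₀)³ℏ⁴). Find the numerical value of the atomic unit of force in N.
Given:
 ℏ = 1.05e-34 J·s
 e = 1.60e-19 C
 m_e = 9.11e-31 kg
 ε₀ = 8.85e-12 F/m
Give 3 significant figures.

F_au = E_h/a₀ = m_e²e⁶/((4πε₀)³ℏ⁴)
E_h = 4.38e-18 J
a₀ = 5.26e-11 m
E_h/a₀ = 8.33e-8 N

8.33e-8 N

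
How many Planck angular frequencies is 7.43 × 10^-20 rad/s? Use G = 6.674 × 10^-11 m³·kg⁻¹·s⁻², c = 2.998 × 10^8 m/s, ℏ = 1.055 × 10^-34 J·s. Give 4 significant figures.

4.006 × 10^-63

Planck angular frequency: ω_P = √(c⁵/(ℏG)) = 1.855 × 10^43 rad/s.
7.43 × 10^-20 / 1.855 × 10^43 = 4.006 × 10^-63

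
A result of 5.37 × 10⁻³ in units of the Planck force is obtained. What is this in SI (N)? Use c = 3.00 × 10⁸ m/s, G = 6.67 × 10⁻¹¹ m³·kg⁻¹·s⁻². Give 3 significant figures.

One Planck force: F_P = c⁴/G = 1.21 × 10⁴⁴ N.
5.37 × 10⁻³ × 1.21 × 10⁴⁴ N = 6.52 × 10⁴¹ N

6.52 × 10⁴¹ N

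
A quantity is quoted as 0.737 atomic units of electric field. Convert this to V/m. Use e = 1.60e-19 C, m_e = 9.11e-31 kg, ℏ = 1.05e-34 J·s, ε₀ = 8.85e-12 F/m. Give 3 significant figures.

One atomic unit of electric field: E_au = E_h/(e a₀) = m_e²e⁵/((4πε₀)³ℏ⁴) = 5.20e11 V/m.
0.737 × 5.20e11 V/m = 3.84e11 V/m

3.84e11 V/m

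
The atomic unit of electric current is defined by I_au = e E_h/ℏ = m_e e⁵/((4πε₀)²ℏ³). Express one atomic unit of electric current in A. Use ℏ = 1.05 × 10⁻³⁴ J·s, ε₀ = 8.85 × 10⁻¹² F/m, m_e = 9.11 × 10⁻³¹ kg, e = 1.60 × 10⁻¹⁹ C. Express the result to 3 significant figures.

I_au = e E_h/ℏ = m_e e⁵/((4πε₀)²ℏ³)
E_h = 4.38 × 10⁻¹⁸ J
e·E_h/ℏ = 6.67 × 10⁻³ A

6.67 × 10⁻³ A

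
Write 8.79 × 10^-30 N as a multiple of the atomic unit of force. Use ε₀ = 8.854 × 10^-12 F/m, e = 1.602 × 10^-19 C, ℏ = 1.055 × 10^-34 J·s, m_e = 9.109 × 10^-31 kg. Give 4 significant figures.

atomic unit of force: F_au = E_h/a₀ = m_e²e⁶/((4πε₀)³ℏ⁴) = 8.220 × 10^-8 N.
8.79 × 10^-30 / 8.220 × 10^-8 = 1.069 × 10^-22

1.069 × 10^-22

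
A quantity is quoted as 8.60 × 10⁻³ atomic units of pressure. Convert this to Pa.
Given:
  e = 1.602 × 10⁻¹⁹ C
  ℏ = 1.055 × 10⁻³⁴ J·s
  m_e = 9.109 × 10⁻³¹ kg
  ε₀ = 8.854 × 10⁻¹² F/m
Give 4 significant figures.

2.519 × 10¹¹ Pa

One atomic unit of pressure: P_au = E_h/a₀³ = m_e⁴e¹⁰/((4πε₀)⁵ℏ⁸) = 2.929 × 10¹³ Pa.
8.60 × 10⁻³ × 2.929 × 10¹³ Pa = 2.519 × 10¹¹ Pa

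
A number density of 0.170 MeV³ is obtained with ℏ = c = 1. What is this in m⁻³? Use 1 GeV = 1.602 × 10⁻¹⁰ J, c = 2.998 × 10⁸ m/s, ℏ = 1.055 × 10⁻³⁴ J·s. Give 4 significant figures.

2.209 × 10³⁷ m⁻³

Number density is [L]⁻³ = [E]³/(ℏc)³.
1 GeV³ → 1/(ℏc)³ × (1 GeV in J)³ = 1.299 × 10⁴⁷ m⁻³.
Convert the energy scale: 0.170 MeV³ = 1.70 × 10⁻¹⁰ GeV³.
Result: 1.70 × 10⁻¹⁰ × 1.299 × 10⁴⁷ = 2.209 × 10³⁷ m⁻³.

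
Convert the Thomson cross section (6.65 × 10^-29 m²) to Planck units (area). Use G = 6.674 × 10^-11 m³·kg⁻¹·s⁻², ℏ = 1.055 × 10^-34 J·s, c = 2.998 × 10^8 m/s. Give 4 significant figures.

Planck area: A_P = ℏG/c³ = 2.613 × 10^-70 m².
6.65 × 10^-29 / 2.613 × 10^-70 = 2.545 × 10^41

2.545 × 10^41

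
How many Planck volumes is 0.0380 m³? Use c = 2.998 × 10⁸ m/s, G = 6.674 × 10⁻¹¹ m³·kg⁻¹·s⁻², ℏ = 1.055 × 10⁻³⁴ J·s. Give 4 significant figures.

8.996 × 10¹⁰²

Planck volume: V_P = (ℏG/c³)^(3/2) = 4.224 × 10⁻¹⁰⁵ m³.
0.0380 / 4.224 × 10⁻¹⁰⁵ = 8.996 × 10¹⁰²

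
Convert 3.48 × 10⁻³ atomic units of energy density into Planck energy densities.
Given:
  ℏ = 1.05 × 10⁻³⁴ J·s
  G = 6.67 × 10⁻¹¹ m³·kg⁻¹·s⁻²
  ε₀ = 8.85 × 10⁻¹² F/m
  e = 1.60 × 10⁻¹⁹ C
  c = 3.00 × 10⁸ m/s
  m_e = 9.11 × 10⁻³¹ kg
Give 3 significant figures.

2.24 × 10⁻¹⁰³

atomic unit of energy density: u_au = E_h/a₀³ = m_e⁴e¹⁰/((4πε₀)⁵ℏ⁸) = 3.01 × 10¹³ J/m³
Planck energy density: u_P = c⁷/(ℏG²) = 4.68 × 10¹¹³ J/m³
3.48 × 10⁻³ × 3.01 × 10¹³ / 4.68 × 10¹¹³ = 2.24 × 10⁻¹⁰³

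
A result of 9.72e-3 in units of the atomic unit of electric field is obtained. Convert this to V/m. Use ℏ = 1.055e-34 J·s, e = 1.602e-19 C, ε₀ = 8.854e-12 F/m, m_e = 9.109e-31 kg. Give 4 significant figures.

4.987e9 V/m

One atomic unit of electric field: E_au = E_h/(e a₀) = m_e²e⁵/((4πε₀)³ℏ⁴) = 5.131e11 V/m.
9.72e-3 × 5.131e11 V/m = 4.987e9 V/m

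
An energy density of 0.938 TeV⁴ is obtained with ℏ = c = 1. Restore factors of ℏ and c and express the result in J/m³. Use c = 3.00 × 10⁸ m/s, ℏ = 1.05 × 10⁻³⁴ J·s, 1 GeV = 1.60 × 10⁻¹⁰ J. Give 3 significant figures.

[E]/[L]³ = [E]⁴/(ℏc)³; restore (ℏc)⁻³.
1 GeV⁴ → 1/(ℏc)³ × (1 GeV in J)⁴ = 2.10 × 10³⁷ J/m³.
Convert the energy scale: 0.938 TeV⁴ = 9.38 × 10¹¹ GeV⁴.
Result: 9.38 × 10¹¹ × 2.10 × 10³⁷ = 1.97 × 10⁴⁹ J/m³.

1.97 × 10⁴⁹ J/m³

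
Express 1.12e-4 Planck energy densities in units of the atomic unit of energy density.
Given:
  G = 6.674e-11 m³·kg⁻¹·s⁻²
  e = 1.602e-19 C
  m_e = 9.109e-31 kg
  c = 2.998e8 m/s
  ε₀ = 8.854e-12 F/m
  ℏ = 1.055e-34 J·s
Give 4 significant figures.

Planck energy density: u_P = c⁷/(ℏG²) = 4.632e113 J/m³
atomic unit of energy density: u_au = E_h/a₀³ = m_e⁴e¹⁰/((4πε₀)⁵ℏ⁸) = 2.929e13 J/m³
1.12e-4 × 4.632e113 / 2.929e13 = 1.771e96

1.771e96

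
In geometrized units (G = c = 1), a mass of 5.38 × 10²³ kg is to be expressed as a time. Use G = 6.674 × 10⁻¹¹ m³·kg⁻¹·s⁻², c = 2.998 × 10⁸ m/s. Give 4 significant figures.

1.333 × 10⁻¹² s

Mass → time via G/c³.
5.38 × 10²³ kg × (G/c³) = 1.333 × 10⁻¹² s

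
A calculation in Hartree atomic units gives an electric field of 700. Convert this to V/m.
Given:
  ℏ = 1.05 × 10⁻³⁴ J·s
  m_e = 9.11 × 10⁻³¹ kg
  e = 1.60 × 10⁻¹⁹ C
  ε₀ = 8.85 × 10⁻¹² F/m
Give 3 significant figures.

One atomic unit of electric field: E_au = E_h/(e a₀) = m_e²e⁵/((4πε₀)³ℏ⁴) = 5.20 × 10¹¹ V/m.
700 × 5.20 × 10¹¹ V/m = 3.64 × 10¹⁴ V/m

3.64 × 10¹⁴ V/m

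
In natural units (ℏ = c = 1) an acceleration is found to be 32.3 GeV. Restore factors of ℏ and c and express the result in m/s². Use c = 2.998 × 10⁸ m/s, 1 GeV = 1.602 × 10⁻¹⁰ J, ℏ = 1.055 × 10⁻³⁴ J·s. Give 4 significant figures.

1.470 × 10³⁴ m/s²

Acceleration is [L]/[T]² = c·[E]/ℏ.
1 GeV → c/ℏ × (1 GeV in J) = 4.552 × 10³² m/s².
Result: 32.3 × 4.552 × 10³² = 1.470 × 10³⁴ m/s².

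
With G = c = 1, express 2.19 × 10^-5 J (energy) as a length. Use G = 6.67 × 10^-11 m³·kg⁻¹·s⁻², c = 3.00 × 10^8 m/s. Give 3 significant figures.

1.80 × 10^-49 m

Energy → length via G/c⁴.
2.19 × 10^-5 J × (G/c⁴) = 1.80 × 10^-49 m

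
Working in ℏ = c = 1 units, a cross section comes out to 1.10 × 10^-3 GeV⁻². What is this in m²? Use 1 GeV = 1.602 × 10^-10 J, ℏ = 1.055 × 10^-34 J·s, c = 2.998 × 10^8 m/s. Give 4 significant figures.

Area is [L]² = [E]⁻²·(ℏc)²; restore (ℏc)².
1 GeV⁻² → (ℏc)² × (1 GeV in J)⁻² = 3.898 × 10^-32 m².
Result: 1.10 × 10^-3 × 3.898 × 10^-32 = 4.288 × 10^-35 m².

4.288 × 10^-35 m²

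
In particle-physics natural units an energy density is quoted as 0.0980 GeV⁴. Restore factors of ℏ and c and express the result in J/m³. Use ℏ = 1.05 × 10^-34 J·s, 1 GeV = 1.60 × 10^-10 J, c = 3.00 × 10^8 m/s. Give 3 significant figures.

[E]/[L]³ = [E]⁴/(ℏc)³; restore (ℏc)⁻³.
1 GeV⁴ → 1/(ℏc)³ × (1 GeV in J)⁴ = 2.10 × 10^37 J/m³.
Result: 0.0980 × 2.10 × 10^37 = 2.05 × 10^36 J/m³.

2.05 × 10^36 J/m³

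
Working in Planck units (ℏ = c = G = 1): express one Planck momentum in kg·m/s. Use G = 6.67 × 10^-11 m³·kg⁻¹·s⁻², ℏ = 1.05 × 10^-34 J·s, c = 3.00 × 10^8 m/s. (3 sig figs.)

6.52 kg·m/s

From ℏ = c = G = 1 the momentum scale is p_P = √(ℏc³/G).
  = √(42.5)
  = 6.52 kg·m/s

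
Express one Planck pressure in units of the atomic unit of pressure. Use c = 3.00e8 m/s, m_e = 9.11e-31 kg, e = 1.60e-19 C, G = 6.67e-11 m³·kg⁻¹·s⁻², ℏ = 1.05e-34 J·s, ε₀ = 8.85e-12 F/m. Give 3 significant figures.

Planck pressure: p_P = c⁷/(ℏG²) = 4.68e113 Pa
atomic unit of pressure: P_au = E_h/a₀³ = m_e⁴e¹⁰/((4πε₀)⁵ℏ⁸) = 3.01e13 Pa
ratio = 4.68e113 / 3.01e13 = 1.55e100

1.55e100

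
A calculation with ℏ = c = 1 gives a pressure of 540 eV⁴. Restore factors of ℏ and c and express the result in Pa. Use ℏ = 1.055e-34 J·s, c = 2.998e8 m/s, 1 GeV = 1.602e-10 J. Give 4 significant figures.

Pressure is [E]/[L]³ = [E]⁴/(ℏc)³.
1 GeV⁴ → 1/(ℏc)³ × (1 GeV in J)⁴ = 2.082e37 Pa.
Convert the energy scale: 540 eV⁴ = 5.40e-34 GeV⁴.
Result: 5.40e-34 × 2.082e37 = 1.124e4 Pa.

1.124e4 Pa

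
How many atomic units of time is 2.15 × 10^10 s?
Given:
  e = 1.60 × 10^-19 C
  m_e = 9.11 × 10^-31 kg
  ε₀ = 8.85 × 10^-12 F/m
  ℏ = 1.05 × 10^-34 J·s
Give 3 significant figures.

8.97 × 10^26

atomic unit of time: τ_au = (4πε₀)²ℏ³/(m_e e⁴) = 2.40 × 10^-17 s.
2.15 × 10^10 / 2.40 × 10^-17 = 8.97 × 10^26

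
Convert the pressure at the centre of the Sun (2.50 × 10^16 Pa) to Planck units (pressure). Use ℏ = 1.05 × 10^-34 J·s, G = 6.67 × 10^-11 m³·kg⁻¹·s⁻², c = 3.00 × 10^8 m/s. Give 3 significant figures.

Planck pressure: p_P = c⁷/(ℏG²) = 4.68 × 10^113 Pa.
2.50 × 10^16 / 4.68 × 10^113 = 5.34 × 10^-98

5.34 × 10^-98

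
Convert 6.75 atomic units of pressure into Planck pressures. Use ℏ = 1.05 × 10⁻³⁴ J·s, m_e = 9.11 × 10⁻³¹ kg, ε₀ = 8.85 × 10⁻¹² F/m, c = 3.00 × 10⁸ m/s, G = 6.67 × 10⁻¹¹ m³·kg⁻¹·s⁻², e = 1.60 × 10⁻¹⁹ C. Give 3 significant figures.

atomic unit of pressure: P_au = E_h/a₀³ = m_e⁴e¹⁰/((4πε₀)⁵ℏ⁸) = 3.01 × 10¹³ Pa
Planck pressure: p_P = c⁷/(ℏG²) = 4.68 × 10¹¹³ Pa
6.75 × 3.01 × 10¹³ / 4.68 × 10¹¹³ = 4.34 × 10⁻¹⁰⁰

4.34 × 10⁻¹⁰⁰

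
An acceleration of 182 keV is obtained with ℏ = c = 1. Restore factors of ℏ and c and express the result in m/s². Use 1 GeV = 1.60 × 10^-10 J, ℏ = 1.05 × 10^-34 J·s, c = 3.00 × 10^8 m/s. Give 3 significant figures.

Acceleration is [L]/[T]² = c·[E]/ℏ.
1 GeV → c/ℏ × (1 GeV in J) = 4.57 × 10^32 m/s².
Convert the energy scale: 182 keV = 1.82 × 10^-4 GeV.
Result: 1.82 × 10^-4 × 4.57 × 10^32 = 8.32 × 10^28 m/s².

8.32 × 10^28 m/s²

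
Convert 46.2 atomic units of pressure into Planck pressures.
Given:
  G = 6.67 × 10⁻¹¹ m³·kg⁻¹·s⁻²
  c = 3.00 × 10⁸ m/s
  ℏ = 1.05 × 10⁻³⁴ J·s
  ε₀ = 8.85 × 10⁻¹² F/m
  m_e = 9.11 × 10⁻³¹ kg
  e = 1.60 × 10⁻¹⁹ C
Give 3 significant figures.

atomic unit of pressure: P_au = E_h/a₀³ = m_e⁴e¹⁰/((4πε₀)⁵ℏ⁸) = 3.01 × 10¹³ Pa
Planck pressure: p_P = c⁷/(ℏG²) = 4.68 × 10¹¹³ Pa
46.2 × 3.01 × 10¹³ / 4.68 × 10¹¹³ = 2.97 × 10⁻⁹⁹

2.97 × 10⁻⁹⁹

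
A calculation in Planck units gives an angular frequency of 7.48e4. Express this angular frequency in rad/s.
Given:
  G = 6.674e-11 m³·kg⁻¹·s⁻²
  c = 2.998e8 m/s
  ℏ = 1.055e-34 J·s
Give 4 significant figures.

1.387e48 rad/s

One Planck angular frequency: ω_P = √(c⁵/(ℏG)) = 1.855e43 rad/s.
7.48e4 × 1.855e43 rad/s = 1.387e48 rad/s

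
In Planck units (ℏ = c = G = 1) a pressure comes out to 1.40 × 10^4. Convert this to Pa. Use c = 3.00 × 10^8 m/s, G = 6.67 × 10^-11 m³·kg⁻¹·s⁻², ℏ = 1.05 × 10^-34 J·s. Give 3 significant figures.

6.55 × 10^117 Pa

One Planck pressure: p_P = c⁷/(ℏG²) = 4.68 × 10^113 Pa.
1.40 × 10^4 × 4.68 × 10^113 Pa = 6.55 × 10^117 Pa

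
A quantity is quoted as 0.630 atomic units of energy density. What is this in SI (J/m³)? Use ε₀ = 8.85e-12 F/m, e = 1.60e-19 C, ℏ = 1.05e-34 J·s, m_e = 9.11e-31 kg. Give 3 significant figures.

1.90e13 J/m³

One atomic unit of energy density: u_au = E_h/a₀³ = m_e⁴e¹⁰/((4πε₀)⁵ℏ⁸) = 3.01e13 J/m³.
0.630 × 3.01e13 J/m³ = 1.90e13 J/m³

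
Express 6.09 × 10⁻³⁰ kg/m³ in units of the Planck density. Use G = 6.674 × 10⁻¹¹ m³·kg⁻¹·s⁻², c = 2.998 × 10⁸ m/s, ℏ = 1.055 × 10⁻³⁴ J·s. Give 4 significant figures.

Planck density: ρ_P = c⁵/(ℏG²) = 5.154 × 10⁹⁶ kg/m³.
6.09 × 10⁻³⁰ / 5.154 × 10⁹⁶ = 1.182 × 10⁻¹²⁶

1.182 × 10⁻¹²⁶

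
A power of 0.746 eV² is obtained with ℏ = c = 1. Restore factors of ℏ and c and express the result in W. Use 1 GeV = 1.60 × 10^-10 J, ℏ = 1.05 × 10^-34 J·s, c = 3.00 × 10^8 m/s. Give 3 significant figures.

Power is [E]/[T] = [E]²/ℏ.
1 GeV² → 1/ℏ × (1 GeV in J)² = 2.44 × 10^14 W.
Convert the energy scale: 0.746 eV² = 7.46 × 10^-19 GeV².
Result: 7.46 × 10^-19 × 2.44 × 10^14 = 1.82 × 10^-4 W.

1.82 × 10^-4 W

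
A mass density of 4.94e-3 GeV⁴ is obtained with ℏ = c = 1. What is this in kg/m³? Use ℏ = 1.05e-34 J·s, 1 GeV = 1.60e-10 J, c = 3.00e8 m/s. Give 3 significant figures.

Mass density is [E]/(c²[L]³) = [E]⁴/(ℏ³c⁵).
1 GeV⁴ → 1/(ℏ³c⁵) × (1 GeV in J)⁴ = 2.33e20 kg/m³.
Result: 4.94e-3 × 2.33e20 = 1.15e18 kg/m³.

1.15e18 kg/m³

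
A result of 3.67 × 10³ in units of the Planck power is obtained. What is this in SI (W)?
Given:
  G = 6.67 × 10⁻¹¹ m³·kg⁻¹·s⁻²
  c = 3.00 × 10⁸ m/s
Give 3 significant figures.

One Planck power: P_P = c⁵/G = 3.64 × 10⁵² W.
3.67 × 10³ × 3.64 × 10⁵² W = 1.34 × 10⁵⁶ W

1.34 × 10⁵⁶ W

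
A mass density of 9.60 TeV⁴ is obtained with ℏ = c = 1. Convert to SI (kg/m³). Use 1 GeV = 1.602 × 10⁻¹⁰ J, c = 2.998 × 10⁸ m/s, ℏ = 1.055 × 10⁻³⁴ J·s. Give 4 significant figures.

Mass density is [E]/(c²[L]³) = [E]⁴/(ℏ³c⁵).
1 GeV⁴ → 1/(ℏ³c⁵) × (1 GeV in J)⁴ = 2.316 × 10²⁰ kg/m³.
Convert the energy scale: 9.60 TeV⁴ = 9.60 × 10¹² GeV⁴.
Result: 9.60 × 10¹² × 2.316 × 10²⁰ = 2.223 × 10³³ kg/m³.

2.223 × 10³³ kg/m³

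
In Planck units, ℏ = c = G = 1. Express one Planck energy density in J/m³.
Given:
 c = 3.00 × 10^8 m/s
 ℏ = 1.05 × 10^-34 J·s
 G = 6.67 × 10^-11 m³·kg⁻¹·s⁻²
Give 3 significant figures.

4.68 × 10^113 J/m³

From ℏ = c = G = 1 the energy density scale is u_P = c⁷/(ℏG²).
  = 2.19 × 10^59 / 4.67 × 10^-55
  = 4.68 × 10^113 J/m³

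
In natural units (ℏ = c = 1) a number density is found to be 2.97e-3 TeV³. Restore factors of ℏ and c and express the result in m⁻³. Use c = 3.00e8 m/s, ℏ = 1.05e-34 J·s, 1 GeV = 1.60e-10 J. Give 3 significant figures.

3.89e53 m⁻³

Number density is [L]⁻³ = [E]³/(ℏc)³.
1 GeV³ → 1/(ℏc)³ × (1 GeV in J)³ = 1.31e47 m⁻³.
Convert the energy scale: 2.97e-3 TeV³ = 2.97e6 GeV³.
Result: 2.97e6 × 1.31e47 = 3.89e53 m⁻³.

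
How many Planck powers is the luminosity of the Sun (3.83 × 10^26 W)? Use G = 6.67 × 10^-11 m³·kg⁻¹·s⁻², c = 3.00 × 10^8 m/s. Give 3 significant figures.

1.05 × 10^-26

Planck power: P_P = c⁵/G = 3.64 × 10^52 W.
3.83 × 10^26 / 3.64 × 10^52 = 1.05 × 10^-26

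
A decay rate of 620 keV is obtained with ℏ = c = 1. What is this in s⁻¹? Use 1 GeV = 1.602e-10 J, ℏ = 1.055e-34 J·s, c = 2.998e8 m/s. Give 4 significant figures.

A rate is [E]/ℏ; divide by ℏ.
1 GeV → 1/ℏ × (1 GeV in J) = 1.518e24 s⁻¹.
Convert the energy scale: 620 keV = 6.20e-4 GeV.
Result: 6.20e-4 × 1.518e24 = 9.415e20 s⁻¹.

9.415e20 s⁻¹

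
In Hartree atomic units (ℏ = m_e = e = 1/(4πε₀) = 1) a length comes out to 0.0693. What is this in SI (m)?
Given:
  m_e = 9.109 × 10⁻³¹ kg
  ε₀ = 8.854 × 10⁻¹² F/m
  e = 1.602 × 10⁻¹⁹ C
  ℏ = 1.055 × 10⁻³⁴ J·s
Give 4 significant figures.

3.671 × 10⁻¹² m

One Bohr radius: a₀ = 4πε₀ℏ²/(m_e e²) = 5.297 × 10⁻¹¹ m.
0.0693 × 5.297 × 10⁻¹¹ m = 3.671 × 10⁻¹² m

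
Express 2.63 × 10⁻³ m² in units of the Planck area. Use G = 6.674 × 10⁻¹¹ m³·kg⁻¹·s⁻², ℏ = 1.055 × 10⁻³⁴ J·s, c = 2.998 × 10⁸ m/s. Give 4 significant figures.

1.006 × 10⁶⁷

Planck area: A_P = ℏG/c³ = 2.613 × 10⁻⁷⁰ m².
2.63 × 10⁻³ / 2.613 × 10⁻⁷⁰ = 1.006 × 10⁶⁷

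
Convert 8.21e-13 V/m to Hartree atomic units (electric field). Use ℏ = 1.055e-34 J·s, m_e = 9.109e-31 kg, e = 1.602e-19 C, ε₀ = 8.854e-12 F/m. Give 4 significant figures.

1.600e-24

atomic unit of electric field: E_au = E_h/(e a₀) = m_e²e⁵/((4πε₀)³ℏ⁴) = 5.131e11 V/m.
8.21e-13 / 5.131e11 = 1.600e-24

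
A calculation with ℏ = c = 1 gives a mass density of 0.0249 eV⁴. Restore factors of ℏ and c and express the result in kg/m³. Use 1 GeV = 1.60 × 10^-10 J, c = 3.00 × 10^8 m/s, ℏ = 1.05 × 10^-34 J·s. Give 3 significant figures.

Mass density is [E]/(c²[L]³) = [E]⁴/(ℏ³c⁵).
1 GeV⁴ → 1/(ℏ³c⁵) × (1 GeV in J)⁴ = 2.33 × 10^20 kg/m³.
Convert the energy scale: 0.0249 eV⁴ = 2.49 × 10^-38 GeV⁴.
Result: 2.49 × 10^-38 × 2.33 × 10^20 = 5.80 × 10^-18 kg/m³.

5.80 × 10^-18 kg/m³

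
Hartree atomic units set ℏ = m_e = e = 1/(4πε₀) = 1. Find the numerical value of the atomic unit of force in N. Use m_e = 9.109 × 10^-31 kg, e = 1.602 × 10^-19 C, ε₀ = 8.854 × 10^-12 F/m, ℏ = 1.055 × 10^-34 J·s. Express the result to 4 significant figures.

8.220 × 10^-8 N

The unique combination of the constants set to 1 with dimensions of force is F_au = E_h/a₀ = m_e²e⁶/((4πε₀)³ℏ⁴).
E_h = 4.354 × 10^-18 J
a₀ = 5.297 × 10^-11 m
E_h/a₀ = 8.220 × 10^-8 N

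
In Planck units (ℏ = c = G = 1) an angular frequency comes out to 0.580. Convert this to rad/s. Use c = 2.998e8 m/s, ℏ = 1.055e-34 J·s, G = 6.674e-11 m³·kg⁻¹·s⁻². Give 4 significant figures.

One Planck angular frequency: ω_P = √(c⁵/(ℏG)) = 1.855e43 rad/s.
0.580 × 1.855e43 rad/s = 1.076e43 rad/s

1.076e43 rad/s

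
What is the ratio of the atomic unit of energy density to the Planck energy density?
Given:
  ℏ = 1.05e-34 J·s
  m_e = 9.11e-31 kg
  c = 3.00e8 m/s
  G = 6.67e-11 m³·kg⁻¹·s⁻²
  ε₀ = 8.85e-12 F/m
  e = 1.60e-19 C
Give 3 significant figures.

6.44e-101

atomic unit of energy density: u_au = E_h/a₀³ = m_e⁴e¹⁰/((4πε₀)⁵ℏ⁸) = 3.01e13 J/m³
Planck energy density: u_P = c⁷/(ℏG²) = 4.68e113 J/m³
ratio = 3.01e13 / 4.68e113 = 6.44e-101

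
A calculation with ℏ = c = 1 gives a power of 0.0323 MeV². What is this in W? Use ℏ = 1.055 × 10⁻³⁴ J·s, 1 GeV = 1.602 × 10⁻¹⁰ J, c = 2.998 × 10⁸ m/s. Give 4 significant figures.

7.857 × 10⁶ W

Power is [E]/[T] = [E]²/ℏ.
1 GeV² → 1/ℏ × (1 GeV in J)² = 2.433 × 10¹⁴ W.
Convert the energy scale: 0.0323 MeV² = 3.23 × 10⁻⁸ GeV².
Result: 3.23 × 10⁻⁸ × 2.433 × 10¹⁴ = 7.857 × 10⁶ W.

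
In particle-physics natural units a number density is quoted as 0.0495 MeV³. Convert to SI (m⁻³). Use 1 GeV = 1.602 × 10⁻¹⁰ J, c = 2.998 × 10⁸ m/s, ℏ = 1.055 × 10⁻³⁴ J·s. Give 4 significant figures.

6.432 × 10³⁶ m⁻³

Number density is [L]⁻³ = [E]³/(ℏc)³.
1 GeV³ → 1/(ℏc)³ × (1 GeV in J)³ = 1.299 × 10⁴⁷ m⁻³.
Convert the energy scale: 0.0495 MeV³ = 4.95 × 10⁻¹¹ GeV³.
Result: 4.95 × 10⁻¹¹ × 1.299 × 10⁴⁷ = 6.432 × 10³⁶ m⁻³.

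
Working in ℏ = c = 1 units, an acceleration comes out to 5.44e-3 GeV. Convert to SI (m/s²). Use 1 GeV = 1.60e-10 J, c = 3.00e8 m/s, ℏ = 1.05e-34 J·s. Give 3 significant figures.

Acceleration is [L]/[T]² = c·[E]/ℏ.
1 GeV → c/ℏ × (1 GeV in J) = 4.57e32 m/s².
Result: 5.44e-3 × 4.57e32 = 2.49e30 m/s².

2.49e30 m/s²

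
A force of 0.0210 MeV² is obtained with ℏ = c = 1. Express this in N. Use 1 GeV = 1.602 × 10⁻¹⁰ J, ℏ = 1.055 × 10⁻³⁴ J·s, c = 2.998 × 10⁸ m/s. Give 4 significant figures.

0.01704 N

Force is [E]/[L] = [E]²/(ℏc); restore (ℏc)⁻¹.
1 GeV² → 1/(ℏc) × (1 GeV in J)² = 8.114 × 10⁵ N.
Convert the energy scale: 0.0210 MeV² = 2.10 × 10⁻⁸ GeV².
Result: 2.10 × 10⁻⁸ × 8.114 × 10⁵ = 0.01704 N.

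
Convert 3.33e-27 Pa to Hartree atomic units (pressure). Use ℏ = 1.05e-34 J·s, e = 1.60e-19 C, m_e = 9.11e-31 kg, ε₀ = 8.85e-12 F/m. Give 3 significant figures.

atomic unit of pressure: P_au = E_h/a₀³ = m_e⁴e¹⁰/((4πε₀)⁵ℏ⁸) = 3.01e13 Pa.
3.33e-27 / 3.01e13 = 1.11e-40

1.11e-40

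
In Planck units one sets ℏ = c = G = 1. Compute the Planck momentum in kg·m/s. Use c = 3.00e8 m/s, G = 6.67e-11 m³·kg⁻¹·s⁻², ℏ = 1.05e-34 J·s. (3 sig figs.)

6.52 kg·m/s

p_P = √(ℏc³/G)
  = √(42.5)
  = 6.52 kg·m/s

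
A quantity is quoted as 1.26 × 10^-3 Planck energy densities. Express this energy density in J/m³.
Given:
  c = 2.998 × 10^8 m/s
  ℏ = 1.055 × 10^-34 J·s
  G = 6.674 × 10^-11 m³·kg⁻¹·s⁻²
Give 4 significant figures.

One Planck energy density: u_P = c⁷/(ℏG²) = 4.632 × 10^113 J/m³.
1.26 × 10^-3 × 4.632 × 10^113 J/m³ = 5.837 × 10^110 J/m³

5.837 × 10^110 J/m³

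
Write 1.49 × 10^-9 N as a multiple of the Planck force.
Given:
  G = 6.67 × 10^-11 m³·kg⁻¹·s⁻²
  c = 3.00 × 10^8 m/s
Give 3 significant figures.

1.23 × 10^-53

Planck force: F_P = c⁴/G = 1.21 × 10^44 N.
1.49 × 10^-9 / 1.21 × 10^44 = 1.23 × 10^-53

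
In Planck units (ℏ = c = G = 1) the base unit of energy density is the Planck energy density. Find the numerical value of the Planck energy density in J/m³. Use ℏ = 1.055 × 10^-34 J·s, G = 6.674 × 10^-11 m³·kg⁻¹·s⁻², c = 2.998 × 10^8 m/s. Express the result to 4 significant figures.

u_P = c⁷/(ℏG²)
  = 2.177 × 10^59 / 4.699 × 10^-55
  = 4.632 × 10^113 J/m³

4.632 × 10^113 J/m³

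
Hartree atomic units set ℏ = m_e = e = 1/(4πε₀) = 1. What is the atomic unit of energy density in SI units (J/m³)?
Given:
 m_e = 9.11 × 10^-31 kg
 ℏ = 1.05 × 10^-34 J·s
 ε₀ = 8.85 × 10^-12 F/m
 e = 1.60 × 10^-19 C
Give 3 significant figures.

3.01 × 10^13 J/m³

The unique combination of the constants set to 1 with dimensions of energy density is u_au = E_h/a₀³ = m_e⁴e¹⁰/((4πε₀)⁵ℏ⁸).
E_h = 4.38 × 10^-18 J
a₀ = 5.26 × 10^-11 m
E_h/a₀³ = 3.01 × 10^13 J/m³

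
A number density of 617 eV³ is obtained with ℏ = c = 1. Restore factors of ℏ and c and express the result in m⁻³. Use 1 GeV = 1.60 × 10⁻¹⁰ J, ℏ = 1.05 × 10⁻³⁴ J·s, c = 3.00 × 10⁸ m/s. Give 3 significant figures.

Number density is [L]⁻³ = [E]³/(ℏc)³.
1 GeV³ → 1/(ℏc)³ × (1 GeV in J)³ = 1.31 × 10⁴⁷ m⁻³.
Convert the energy scale: 617 eV³ = 6.17 × 10⁻²⁵ GeV³.
Result: 6.17 × 10⁻²⁵ × 1.31 × 10⁴⁷ = 8.09 × 10²² m⁻³.

8.09 × 10²² m⁻³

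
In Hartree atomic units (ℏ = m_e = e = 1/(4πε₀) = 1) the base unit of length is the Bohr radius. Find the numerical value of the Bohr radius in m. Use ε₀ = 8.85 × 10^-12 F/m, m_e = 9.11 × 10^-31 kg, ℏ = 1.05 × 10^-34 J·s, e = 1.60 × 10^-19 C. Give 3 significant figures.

a₀ = 4πε₀ℏ²/(m_e e²)
  = 1.23 × 10^-78 / 2.33 × 10^-68
  = 5.26 × 10^-11 m

5.26 × 10^-11 m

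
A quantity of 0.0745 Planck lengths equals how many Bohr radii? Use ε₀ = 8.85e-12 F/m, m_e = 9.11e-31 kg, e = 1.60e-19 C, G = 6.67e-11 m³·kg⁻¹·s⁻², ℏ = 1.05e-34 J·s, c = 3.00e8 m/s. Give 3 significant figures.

2.28e-26

Planck length: ℓ_P = √(ℏG/c³) = 1.61e-35 m
Bohr radius: a₀ = 4πε₀ℏ²/(m_e e²) = 5.26e-11 m
0.0745 × 1.61e-35 / 5.26e-11 = 2.28e-26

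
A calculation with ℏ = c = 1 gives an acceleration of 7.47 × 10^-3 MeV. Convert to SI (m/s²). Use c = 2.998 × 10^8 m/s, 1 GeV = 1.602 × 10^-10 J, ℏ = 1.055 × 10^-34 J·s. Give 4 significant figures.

3.401 × 10^27 m/s²

Acceleration is [L]/[T]² = c·[E]/ℏ.
1 GeV → c/ℏ × (1 GeV in J) = 4.552 × 10^32 m/s².
Convert the energy scale: 7.47 × 10^-3 MeV = 7.47 × 10^-6 GeV.
Result: 7.47 × 10^-6 × 4.552 × 10^32 = 3.401 × 10^27 m/s².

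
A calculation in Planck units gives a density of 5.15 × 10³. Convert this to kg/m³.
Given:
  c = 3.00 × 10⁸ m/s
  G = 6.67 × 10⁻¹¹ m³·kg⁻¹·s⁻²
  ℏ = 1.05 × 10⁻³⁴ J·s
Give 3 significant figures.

2.68 × 10¹⁰⁰ kg/m³

One Planck density: ρ_P = c⁵/(ℏG²) = 5.20 × 10⁹⁶ kg/m³.
5.15 × 10³ × 5.20 × 10⁹⁶ kg/m³ = 2.68 × 10¹⁰⁰ kg/m³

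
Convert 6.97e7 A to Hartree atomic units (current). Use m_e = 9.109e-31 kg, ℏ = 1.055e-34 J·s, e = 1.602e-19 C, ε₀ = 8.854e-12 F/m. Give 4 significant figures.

1.054e10

atomic unit of electric current: I_au = e E_h/ℏ = m_e e⁵/((4πε₀)²ℏ³) = 6.612e-3 A.
6.97e7 / 6.612e-3 = 1.054e10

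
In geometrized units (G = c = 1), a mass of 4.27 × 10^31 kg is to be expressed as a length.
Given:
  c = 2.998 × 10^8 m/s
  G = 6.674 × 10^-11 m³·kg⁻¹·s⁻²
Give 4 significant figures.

3.171 × 10^4 m

In G = c = 1 units mass has dimensions of length; the conversion factor is G/c².
4.27 × 10^31 kg × (G/c²) = 3.171 × 10^4 m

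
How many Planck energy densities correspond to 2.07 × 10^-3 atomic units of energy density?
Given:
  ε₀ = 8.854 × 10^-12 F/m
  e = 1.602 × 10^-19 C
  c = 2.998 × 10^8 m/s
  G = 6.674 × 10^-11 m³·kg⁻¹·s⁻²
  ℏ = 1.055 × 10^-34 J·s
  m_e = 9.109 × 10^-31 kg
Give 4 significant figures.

atomic unit of energy density: u_au = E_h/a₀³ = m_e⁴e¹⁰/((4πε₀)⁵ℏ⁸) = 2.929 × 10^13 J/m³
Planck energy density: u_P = c⁷/(ℏG²) = 4.632 × 10^113 J/m³
2.07 × 10^-3 × 2.929 × 10^13 / 4.632 × 10^113 = 1.309 × 10^-103

1.309 × 10^-103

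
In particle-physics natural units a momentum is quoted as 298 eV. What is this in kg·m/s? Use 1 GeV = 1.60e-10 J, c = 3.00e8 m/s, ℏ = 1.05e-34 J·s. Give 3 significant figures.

Momentum is [E]/c; divide by c.
1 GeV → 1/c × (1 GeV in J) = 5.33e-19 kg·m/s.
Convert the energy scale: 298 eV = 2.98e-7 GeV.
Result: 2.98e-7 × 5.33e-19 = 1.59e-25 kg·m/s.

1.59e-25 kg·m/s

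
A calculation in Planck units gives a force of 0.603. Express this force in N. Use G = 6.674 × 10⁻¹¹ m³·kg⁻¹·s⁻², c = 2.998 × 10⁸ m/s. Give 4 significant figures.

7.299 × 10⁴³ N

One Planck force: F_P = c⁴/G = 1.210 × 10⁴⁴ N.
0.603 × 1.210 × 10⁴⁴ N = 7.299 × 10⁴³ N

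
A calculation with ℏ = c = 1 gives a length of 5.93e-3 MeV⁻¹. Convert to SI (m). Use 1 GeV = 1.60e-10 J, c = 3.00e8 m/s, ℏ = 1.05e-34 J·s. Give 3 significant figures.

1.17e-15 m

A length is [E]⁻¹ in ℏ=c=1; restore one factor of ℏc.
1 GeV⁻¹ → ℏc × (1 GeV in J)⁻¹ = 1.97e-16 m.
Convert the energy scale: 5.93e-3 MeV⁻¹ = 5.93 GeV⁻¹.
Result: 5.93 × 1.97e-16 = 1.17e-15 m.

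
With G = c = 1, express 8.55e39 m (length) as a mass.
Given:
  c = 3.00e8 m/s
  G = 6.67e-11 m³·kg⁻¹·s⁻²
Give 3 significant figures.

1.15e67 kg

Length → mass via c²/G.
8.55e39 m × (c²/G) = 1.15e67 kg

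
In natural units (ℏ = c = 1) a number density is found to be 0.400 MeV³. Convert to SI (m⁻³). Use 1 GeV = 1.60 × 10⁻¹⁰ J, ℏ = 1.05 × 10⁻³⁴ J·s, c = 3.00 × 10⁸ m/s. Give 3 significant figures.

Number density is [L]⁻³ = [E]³/(ℏc)³.
1 GeV³ → 1/(ℏc)³ × (1 GeV in J)³ = 1.31 × 10⁴⁷ m⁻³.
Convert the energy scale: 0.400 MeV³ = 4.00 × 10⁻¹⁰ GeV³.
Result: 4.00 × 10⁻¹⁰ × 1.31 × 10⁴⁷ = 5.24 × 10³⁷ m⁻³.

5.24 × 10³⁷ m⁻³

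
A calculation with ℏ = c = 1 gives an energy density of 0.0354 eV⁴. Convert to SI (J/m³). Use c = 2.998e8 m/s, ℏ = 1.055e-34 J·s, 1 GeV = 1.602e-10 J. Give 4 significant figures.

0.7369 J/m³

[E]/[L]³ = [E]⁴/(ℏc)³; restore (ℏc)⁻³.
1 GeV⁴ → 1/(ℏc)³ × (1 GeV in J)⁴ = 2.082e37 J/m³.
Convert the energy scale: 0.0354 eV⁴ = 3.54e-38 GeV⁴.
Result: 3.54e-38 × 2.082e37 = 0.7369 J/m³.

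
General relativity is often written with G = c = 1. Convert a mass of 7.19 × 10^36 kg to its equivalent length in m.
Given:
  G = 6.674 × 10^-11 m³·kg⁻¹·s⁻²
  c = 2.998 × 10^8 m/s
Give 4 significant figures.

In G = c = 1 units mass has dimensions of length; the conversion factor is G/c².
7.19 × 10^36 kg × (G/c²) = 5.339 × 10^9 m

5.339 × 10^9 m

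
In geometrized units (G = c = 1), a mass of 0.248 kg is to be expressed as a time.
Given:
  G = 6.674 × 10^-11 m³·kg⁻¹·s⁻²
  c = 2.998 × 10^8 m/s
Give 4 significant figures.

6.142 × 10^-37 s

Mass → time via G/c³.
0.248 kg × (G/c³) = 6.142 × 10^-37 s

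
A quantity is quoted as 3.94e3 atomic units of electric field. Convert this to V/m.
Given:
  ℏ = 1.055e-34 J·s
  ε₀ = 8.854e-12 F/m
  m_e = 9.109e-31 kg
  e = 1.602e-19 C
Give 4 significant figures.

One atomic unit of electric field: E_au = E_h/(e a₀) = m_e²e⁵/((4πε₀)³ℏ⁴) = 5.131e11 V/m.
3.94e3 × 5.131e11 V/m = 2.022e15 V/m

2.022e15 V/m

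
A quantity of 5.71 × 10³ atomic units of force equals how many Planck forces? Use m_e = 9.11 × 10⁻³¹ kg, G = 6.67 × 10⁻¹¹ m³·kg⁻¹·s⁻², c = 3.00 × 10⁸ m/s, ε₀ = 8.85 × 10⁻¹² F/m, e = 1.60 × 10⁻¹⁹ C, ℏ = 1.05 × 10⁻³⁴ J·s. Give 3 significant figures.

3.92 × 10⁻⁴⁸

atomic unit of force: F_au = E_h/a₀ = m_e²e⁶/((4πε₀)³ℏ⁴) = 8.33 × 10⁻⁸ N
Planck force: F_P = c⁴/G = 1.21 × 10⁴⁴ N
5.71 × 10³ × 8.33 × 10⁻⁸ / 1.21 × 10⁴⁴ = 3.92 × 10⁻⁴⁸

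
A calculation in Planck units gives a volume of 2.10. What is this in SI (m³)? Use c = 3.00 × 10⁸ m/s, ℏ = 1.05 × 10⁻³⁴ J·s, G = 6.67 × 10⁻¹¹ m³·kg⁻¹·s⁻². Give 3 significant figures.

One Planck volume: V_P = (ℏG/c³)^(3/2) = 4.18 × 10⁻¹⁰⁵ m³.
2.10 × 4.18 × 10⁻¹⁰⁵ m³ = 8.77 × 10⁻¹⁰⁵ m³

8.77 × 10⁻¹⁰⁵ m³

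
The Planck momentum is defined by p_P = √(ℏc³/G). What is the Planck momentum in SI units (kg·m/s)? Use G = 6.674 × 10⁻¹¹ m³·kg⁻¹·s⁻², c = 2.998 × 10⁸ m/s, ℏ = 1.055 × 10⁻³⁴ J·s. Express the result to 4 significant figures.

6.527 kg·m/s

p_P = √(ℏc³/G)
  = √(42.60)
  = 6.527 kg·m/s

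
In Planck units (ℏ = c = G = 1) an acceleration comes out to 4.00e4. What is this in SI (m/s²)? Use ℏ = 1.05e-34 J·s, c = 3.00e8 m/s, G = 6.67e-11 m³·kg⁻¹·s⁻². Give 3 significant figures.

2.24e56 m/s²

One Planck acceleration: a_P = √(c⁷/(ℏG)) = 5.59e51 m/s².
4.00e4 × 5.59e51 m/s² = 2.24e56 m/s²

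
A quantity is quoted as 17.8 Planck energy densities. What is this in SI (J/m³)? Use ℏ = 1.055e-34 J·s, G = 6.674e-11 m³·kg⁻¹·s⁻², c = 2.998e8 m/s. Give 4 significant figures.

8.245e114 J/m³

One Planck energy density: u_P = c⁷/(ℏG²) = 4.632e113 J/m³.
17.8 × 4.632e113 J/m³ = 8.245e114 J/m³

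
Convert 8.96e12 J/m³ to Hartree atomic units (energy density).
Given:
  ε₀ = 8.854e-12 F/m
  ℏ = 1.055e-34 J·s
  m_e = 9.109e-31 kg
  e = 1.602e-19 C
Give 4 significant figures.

atomic unit of energy density: u_au = E_h/a₀³ = m_e⁴e¹⁰/((4πε₀)⁵ℏ⁸) = 2.929e13 J/m³.
8.96e12 / 2.929e13 = 0.3059

0.3059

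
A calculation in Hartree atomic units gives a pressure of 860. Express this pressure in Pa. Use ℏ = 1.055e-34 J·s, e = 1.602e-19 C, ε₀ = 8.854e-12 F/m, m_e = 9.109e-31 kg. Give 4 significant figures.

One atomic unit of pressure: P_au = E_h/a₀³ = m_e⁴e¹⁰/((4πε₀)⁵ℏ⁸) = 2.929e13 Pa.
860 × 2.929e13 Pa = 2.519e16 Pa

2.519e16 Pa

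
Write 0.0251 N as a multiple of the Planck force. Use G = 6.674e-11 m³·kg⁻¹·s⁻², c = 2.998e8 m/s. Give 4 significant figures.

2.074e-46

Planck force: F_P = c⁴/G = 1.210e44 N.
0.0251 / 1.210e44 = 2.074e-46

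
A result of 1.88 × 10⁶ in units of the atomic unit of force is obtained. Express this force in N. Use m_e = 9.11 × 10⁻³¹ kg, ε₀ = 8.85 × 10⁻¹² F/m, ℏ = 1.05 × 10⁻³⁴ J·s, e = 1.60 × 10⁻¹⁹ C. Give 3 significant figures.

0.157 N

One atomic unit of force: F_au = E_h/a₀ = m_e²e⁶/((4πε₀)³ℏ⁴) = 8.33 × 10⁻⁸ N.
1.88 × 10⁶ × 8.33 × 10⁻⁸ N = 0.157 N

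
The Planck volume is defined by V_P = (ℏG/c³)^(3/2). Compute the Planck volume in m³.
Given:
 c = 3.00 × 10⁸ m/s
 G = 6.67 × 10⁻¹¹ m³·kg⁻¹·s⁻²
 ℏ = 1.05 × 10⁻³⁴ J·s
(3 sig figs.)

4.18 × 10⁻¹⁰⁵ m³

V_P = (ℏG/c³)^(3/2)
  = √(1.75 × 10⁻²⁰⁹)
  = 4.18 × 10⁻¹⁰⁵ m³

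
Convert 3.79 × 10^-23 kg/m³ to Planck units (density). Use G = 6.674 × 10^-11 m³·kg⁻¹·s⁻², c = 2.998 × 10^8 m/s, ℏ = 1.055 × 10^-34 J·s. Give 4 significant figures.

7.354 × 10^-120

Planck density: ρ_P = c⁵/(ℏG²) = 5.154 × 10^96 kg/m³.
3.79 × 10^-23 / 5.154 × 10^96 = 7.354 × 10^-120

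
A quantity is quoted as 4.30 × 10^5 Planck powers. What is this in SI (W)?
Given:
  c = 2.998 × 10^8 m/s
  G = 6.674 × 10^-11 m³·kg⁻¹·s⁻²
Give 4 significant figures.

One Planck power: P_P = c⁵/G = 3.629 × 10^52 W.
4.30 × 10^5 × 3.629 × 10^52 W = 1.560 × 10^58 W

1.560 × 10^58 W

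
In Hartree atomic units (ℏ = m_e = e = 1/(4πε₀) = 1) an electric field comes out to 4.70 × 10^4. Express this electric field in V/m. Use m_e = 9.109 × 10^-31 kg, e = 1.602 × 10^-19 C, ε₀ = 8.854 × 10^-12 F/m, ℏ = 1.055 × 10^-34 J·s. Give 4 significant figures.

One atomic unit of electric field: E_au = E_h/(e a₀) = m_e²e⁵/((4πε₀)³ℏ⁴) = 5.131 × 10^11 V/m.
4.70 × 10^4 × 5.131 × 10^11 V/m = 2.412 × 10^16 V/m

2.412 × 10^16 V/m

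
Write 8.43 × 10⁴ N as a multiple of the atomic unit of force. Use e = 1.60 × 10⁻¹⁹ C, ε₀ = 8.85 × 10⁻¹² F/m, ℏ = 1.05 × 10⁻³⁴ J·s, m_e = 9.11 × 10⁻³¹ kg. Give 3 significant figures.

atomic unit of force: F_au = E_h/a₀ = m_e²e⁶/((4πε₀)³ℏ⁴) = 8.33 × 10⁻⁸ N.
8.43 × 10⁴ / 8.33 × 10⁻⁸ = 1.01 × 10¹²

1.01 × 10¹²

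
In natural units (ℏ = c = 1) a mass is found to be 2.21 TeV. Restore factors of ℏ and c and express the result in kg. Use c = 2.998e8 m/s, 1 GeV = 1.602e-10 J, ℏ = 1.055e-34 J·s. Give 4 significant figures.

3.939e-24 kg

Mass is [E]/c²; divide by c².
1 GeV → 1/c² × (1 GeV in J) = 1.782e-27 kg.
Convert the energy scale: 2.21 TeV = 2.21e3 GeV.
Result: 2.21e3 × 1.782e-27 = 3.939e-24 kg.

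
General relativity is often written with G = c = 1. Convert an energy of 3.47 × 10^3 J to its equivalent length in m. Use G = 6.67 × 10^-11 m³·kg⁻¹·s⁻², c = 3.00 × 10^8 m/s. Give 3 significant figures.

2.86 × 10^-41 m

Energy → length via G/c⁴.
3.47 × 10^3 J × (G/c⁴) = 2.86 × 10^-41 m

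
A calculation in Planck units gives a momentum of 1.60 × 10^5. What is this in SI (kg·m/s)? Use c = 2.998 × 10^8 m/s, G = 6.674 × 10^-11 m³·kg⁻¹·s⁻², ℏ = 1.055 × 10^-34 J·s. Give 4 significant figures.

One Planck momentum: p_P = √(ℏc³/G) = 6.527 kg·m/s.
1.60 × 10^5 × 6.527 kg·m/s = 1.044 × 10^6 kg·m/s

1.044 × 10^6 kg·m/s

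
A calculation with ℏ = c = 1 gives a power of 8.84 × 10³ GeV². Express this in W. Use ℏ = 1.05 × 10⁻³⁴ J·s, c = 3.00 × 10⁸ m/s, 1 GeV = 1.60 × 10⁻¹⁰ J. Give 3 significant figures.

Power is [E]/[T] = [E]²/ℏ.
1 GeV² → 1/ℏ × (1 GeV in J)² = 2.44 × 10¹⁴ W.
Result: 8.84 × 10³ × 2.44 × 10¹⁴ = 2.16 × 10¹⁸ W.

2.16 × 10¹⁸ W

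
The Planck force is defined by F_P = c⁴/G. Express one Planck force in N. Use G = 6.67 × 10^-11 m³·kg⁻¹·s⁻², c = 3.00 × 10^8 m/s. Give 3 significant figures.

F_P = c⁴/G
  = 8.10 × 10^33 / 6.67 × 10^-11
  = 1.21 × 10^44 N

1.21 × 10^44 N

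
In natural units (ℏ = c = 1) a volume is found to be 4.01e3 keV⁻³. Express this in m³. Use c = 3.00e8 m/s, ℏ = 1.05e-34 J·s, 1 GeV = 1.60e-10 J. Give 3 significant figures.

3.06e-26 m³

Volume is [L]³ = [E]⁻³·(ℏc)³.
1 GeV⁻³ → (ℏc)³ × (1 GeV in J)⁻³ = 7.63e-48 m³.
Convert the energy scale: 4.01e3 keV⁻³ = 4.01e21 GeV⁻³.
Result: 4.01e21 × 7.63e-48 = 3.06e-26 m³.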